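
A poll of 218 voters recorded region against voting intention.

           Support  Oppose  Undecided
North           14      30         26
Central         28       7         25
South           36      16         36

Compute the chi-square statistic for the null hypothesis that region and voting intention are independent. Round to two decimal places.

Row totals: 70, 60, 88. Column totals: 78, 53, 87. Grand total N = 218.
Expected counts (row total × column total / N):
  North, Support: 70×78/218 = 25.046
  North, Oppose: 70×53/218 = 17.018
  North, Undecided: 70×87/218 = 27.936
  Central, Support: 60×78/218 = 21.468
  Central, Oppose: 60×53/218 = 14.587
  Central, Undecided: 60×87/218 = 23.945
  South, Support: 88×78/218 = 31.486
  South, Oppose: 88×53/218 = 21.394
  South, Undecided: 88×87/218 = 35.119
Contributions (O − E)²/E:
  (14 − 25.046)²/25.046 = 4.8716
  (30 − 17.018)²/17.018 = 9.9032
  (26 − 27.936)²/27.936 = 0.1342
  (28 − 21.468)²/21.468 = 1.9875
  (7 − 14.587)²/14.587 = 3.9462
  (25 − 23.945)²/23.945 = 0.0465
  (36 − 31.486)²/31.486 = 0.6472
  (16 − 21.394)²/21.394 = 1.3600
  (36 − 35.119)²/35.119 = 0.0221
χ² = 4.8716 + 9.9032 + 0.1342 + 1.9875 + 3.9462 + 0.0465 + 0.6472 + 1.3600 + 0.0221 = 22.92

22.92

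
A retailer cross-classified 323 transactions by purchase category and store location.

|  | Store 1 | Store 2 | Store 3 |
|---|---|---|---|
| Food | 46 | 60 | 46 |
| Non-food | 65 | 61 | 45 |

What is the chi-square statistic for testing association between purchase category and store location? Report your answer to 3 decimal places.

2.161

Row totals: 152, 171. Column totals: 111, 121, 91. Grand total N = 323.
Expected counts (row total × column total / N):
  Food, Store 1: 152×111/323 = 52.2353
  Food, Store 2: 152×121/323 = 56.9412
  Food, Store 3: 152×91/323 = 42.8235
  Non-food, Store 1: 171×111/323 = 58.7647
  Non-food, Store 2: 171×121/323 = 64.0588
  Non-food, Store 3: 171×91/323 = 48.1765
Contributions (O − E)²/E:
  (46 − 52.2353)²/52.2353 = 0.7443
  (60 − 56.9412)²/56.9412 = 0.1643
  (46 − 42.8235)²/42.8235 = 0.2356
  (65 − 58.7647)²/58.7647 = 0.6616
  (61 − 64.0588)²/64.0588 = 0.1461
  (45 − 48.1765)²/48.1765 = 0.2094
χ² = 0.7443 + 0.1643 + 0.2356 + 0.6616 + 0.1461 + 0.2094 = 2.161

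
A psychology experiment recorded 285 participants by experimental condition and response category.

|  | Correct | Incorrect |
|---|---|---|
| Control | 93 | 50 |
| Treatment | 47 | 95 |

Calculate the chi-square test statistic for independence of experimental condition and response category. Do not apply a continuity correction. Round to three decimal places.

Row totals: 143, 142. Column totals: 140, 145. Grand total N = 285.
Expected counts (row total × column total / N):
  Control, Correct: 143×140/285 = 70.2456
  Control, Incorrect: 143×145/285 = 72.7544
  Treatment, Correct: 142×140/285 = 69.7544
  Treatment, Incorrect: 142×145/285 = 72.2456
Contributions (O − E)²/E:
  (93 − 70.2456)²/70.2456 = 7.3707
  (50 − 72.7544)²/72.7544 = 7.1166
  (47 − 69.7544)²/69.7544 = 7.4227
  (95 − 72.2456)²/72.2456 = 7.1667
χ² = 7.3707 + 7.1166 + 7.4227 + 7.1667 = 29.077

29.077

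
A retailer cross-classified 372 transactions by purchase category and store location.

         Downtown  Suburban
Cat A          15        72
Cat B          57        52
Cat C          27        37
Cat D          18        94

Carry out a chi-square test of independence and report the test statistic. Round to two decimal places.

Row totals: 87, 109, 64, 112. Column totals: 117, 255. Grand total N = 372.
Expected counts (row total × column total / N):
  Cat A, Downtown: 87×117/372 = 27.3629
  Cat A, Suburban: 87×255/372 = 59.6371
  Cat B, Downtown: 109×117/372 = 34.2823
  Cat B, Suburban: 109×255/372 = 74.7177
  Cat C, Downtown: 64×117/372 = 20.1290
  Cat C, Suburban: 64×255/372 = 43.8710
  Cat D, Downtown: 112×117/372 = 35.2258
  Cat D, Suburban: 112×255/372 = 76.7742
Contributions (O − E)²/E:
  (15 − 27.3629)²/27.3629 = 5.5857
  (72 − 59.6371)²/59.6371 = 2.5629
  (57 − 34.2823)²/34.2823 = 15.0542
  (52 − 74.7177)²/74.7177 = 6.9073
  (27 − 20.1290)²/20.1290 = 2.3454
  (37 − 43.8710)²/43.8710 = 1.0761
  (18 − 35.2258)²/35.2258 = 8.4236
  (94 − 76.7742)²/76.7742 = 3.8649
χ² = 5.5857 + 2.5629 + 15.0542 + 6.9073 + 2.3454 + 1.0761 + 8.4236 + 3.8649 = 45.82

45.82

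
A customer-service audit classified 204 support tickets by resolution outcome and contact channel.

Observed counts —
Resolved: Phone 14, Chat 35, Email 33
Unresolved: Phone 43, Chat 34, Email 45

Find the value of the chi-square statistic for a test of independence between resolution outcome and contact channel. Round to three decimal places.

9.123

Row totals: 82, 122. Column totals: 57, 69, 78. Grand total N = 204.
Expected counts (row total × column total / N):
  Resolved, Phone: 82×57/204 = 22.9118
  Resolved, Chat: 82×69/204 = 27.7353
  Resolved, Email: 82×78/204 = 31.3529
  Unresolved, Phone: 122×57/204 = 34.0882
  Unresolved, Chat: 122×69/204 = 41.2647
  Unresolved, Email: 122×78/204 = 46.6471
Contributions (O − E)²/E:
  (14 − 22.9118)²/22.9118 = 3.4663
  (35 − 27.7353)²/27.7353 = 1.9028
  (33 − 31.3529)²/31.3529 = 0.0865
  (43 − 34.0882)²/34.0882 = 2.3298
  (34 − 41.2647)²/41.2647 = 1.2790
  (45 − 46.6471)²/46.6471 = 0.0582
χ² = 3.4663 + 1.9028 + 0.0865 + 2.3298 + 1.2790 + 0.0582 = 9.123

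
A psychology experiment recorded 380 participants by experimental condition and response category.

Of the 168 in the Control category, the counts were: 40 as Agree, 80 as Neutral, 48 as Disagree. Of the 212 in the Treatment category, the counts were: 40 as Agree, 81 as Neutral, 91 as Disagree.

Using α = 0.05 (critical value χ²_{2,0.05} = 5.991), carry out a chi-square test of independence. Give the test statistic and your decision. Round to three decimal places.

Row totals: 168, 212. Column totals: 80, 161, 139. Grand total N = 380.
Expected counts (row total × column total / N):
  Control, Agree: 168×80/380 = 35.3684
  Control, Neutral: 168×161/380 = 71.1789
  Control, Disagree: 168×139/380 = 61.4526
  Treatment, Agree: 212×80/380 = 44.6316
  Treatment, Neutral: 212×161/380 = 89.8211
  Treatment, Disagree: 212×139/380 = 77.5474
Contributions (O − E)²/E:
  (40 − 35.3684)²/35.3684 = 0.6065
  (80 − 71.1789)²/71.1789 = 1.0932
  (48 − 61.4526)²/61.4526 = 2.9449
  (40 − 44.6316)²/44.6316 = 0.4806
  (81 − 89.8211)²/89.8211 = 0.8663
  (91 − 77.5474)²/77.5474 = 2.3337
χ² = 0.6065 + 1.0932 + 2.9449 + 0.4806 + 0.8663 + 2.3337 = 8.325
df = (2−1)(3−1) = 2. Since 8.325 > 5.991, reject the null hypothesis of independence at α = 0.05.

8.325; reject H₀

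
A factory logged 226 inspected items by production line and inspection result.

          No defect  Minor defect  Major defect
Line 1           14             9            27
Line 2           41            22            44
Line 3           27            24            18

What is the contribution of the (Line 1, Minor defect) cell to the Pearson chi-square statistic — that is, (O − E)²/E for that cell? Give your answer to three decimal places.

0.825

Row total (Line 1) = 50; column total (Minor defect) = 55; N = 226.
Expected count E = 50 × 55 / 226 = 12.1681.
Contribution = (O − E)²/E = (9 − 12.1681)² / 12.1681 = 0.825.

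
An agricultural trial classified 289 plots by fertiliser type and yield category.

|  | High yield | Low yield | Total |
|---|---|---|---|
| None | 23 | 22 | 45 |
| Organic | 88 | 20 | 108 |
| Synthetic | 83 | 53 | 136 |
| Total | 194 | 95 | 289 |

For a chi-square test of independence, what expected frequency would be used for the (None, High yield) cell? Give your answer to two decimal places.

Row total (None) = 45; column total (High yield) = 194; grand total N = 289.
Expected count = (row total × column total) / N = 45 × 194 / 289 = 30.21.

30.21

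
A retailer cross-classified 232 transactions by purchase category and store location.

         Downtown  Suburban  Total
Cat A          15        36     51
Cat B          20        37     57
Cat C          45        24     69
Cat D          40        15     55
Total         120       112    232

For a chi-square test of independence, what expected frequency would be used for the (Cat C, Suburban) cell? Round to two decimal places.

33.31

Row total (Cat C) = 69; column total (Suburban) = 112; grand total N = 232.
Expected count = (row total × column total) / N = 69 × 112 / 232 = 33.31.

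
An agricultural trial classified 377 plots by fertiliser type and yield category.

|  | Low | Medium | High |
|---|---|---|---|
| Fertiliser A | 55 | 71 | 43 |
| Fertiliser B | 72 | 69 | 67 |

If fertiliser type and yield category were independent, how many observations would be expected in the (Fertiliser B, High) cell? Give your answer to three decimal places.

60.690

Row total (Fertiliser B) = 208; column total (High) = 110; grand total N = 377.
Expected count = (row total × column total) / N = 208 × 110 / 377 = 60.690.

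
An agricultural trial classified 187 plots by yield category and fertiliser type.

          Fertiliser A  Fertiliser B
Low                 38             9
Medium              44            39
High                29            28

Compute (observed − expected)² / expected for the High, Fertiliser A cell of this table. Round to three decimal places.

0.691

Row total (High) = 57; column total (Fertiliser A) = 111; N = 187.
Expected count E = 57 × 111 / 187 = 33.8342.
Contribution = (O − E)²/E = (29 − 33.8342)² / 33.8342 = 0.691.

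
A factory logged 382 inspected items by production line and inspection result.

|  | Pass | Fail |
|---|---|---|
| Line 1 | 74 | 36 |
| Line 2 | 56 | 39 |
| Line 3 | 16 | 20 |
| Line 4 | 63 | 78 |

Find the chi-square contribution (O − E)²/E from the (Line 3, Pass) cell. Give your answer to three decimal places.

Row total (Line 3) = 36; column total (Pass) = 209; N = 382.
Expected count E = 36 × 209 / 382 = 19.6963.
Contribution = (O − E)²/E = (16 − 19.6963)² / 19.6963 = 0.694.

0.694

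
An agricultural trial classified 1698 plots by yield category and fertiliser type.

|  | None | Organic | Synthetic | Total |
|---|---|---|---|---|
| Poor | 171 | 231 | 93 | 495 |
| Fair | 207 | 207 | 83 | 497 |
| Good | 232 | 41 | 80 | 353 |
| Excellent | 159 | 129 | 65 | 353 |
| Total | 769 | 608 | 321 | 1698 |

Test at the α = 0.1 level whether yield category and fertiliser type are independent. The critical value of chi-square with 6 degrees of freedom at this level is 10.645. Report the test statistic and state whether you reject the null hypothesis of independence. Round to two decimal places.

Grand total N = 1698.
Expected counts (row total × column total / N):
  Poor, None: 495×769/1698 = 224.17845
  Poor, Organic: 495×608/1698 = 177.24382
  Poor, Synthetic: 495×321/1698 = 93.57774
  Fair, None: 497×769/1698 = 225.08422
  Fair, Organic: 497×608/1698 = 177.95995
  Fair, Synthetic: 497×321/1698 = 93.95583
  Good, None: 353×769/1698 = 159.86867
  Good, Organic: 353×608/1698 = 126.39812
  Good, Synthetic: 353×321/1698 = 66.73322
  Excellent, None: 353×769/1698 = 159.86867
  Excellent, Organic: 353×608/1698 = 126.39812
  Excellent, Synthetic: 353×321/1698 = 66.73322
Contributions (O − E)²/E:
  (171 − 224.17845)²/224.17845 = 12.6147
  (231 − 177.24382)²/177.24382 = 16.3037
  (93 − 93.57774)²/93.57774 = 0.0036
  (207 − 225.08422)²/225.08422 = 1.4530
  (207 − 177.95995)²/177.95995 = 4.7388
  (83 − 93.95583)²/93.95583 = 1.2775
  (232 − 159.86867)²/159.86867 = 32.5450
  (41 − 126.39812)²/126.39812 = 57.6974
  (80 − 66.73322)²/66.73322 = 2.6375
  (159 − 159.86867)²/159.86867 = 0.0047
  (129 − 126.39812)²/126.39812 = 0.0536
  (65 − 66.73322)²/66.73322 = 0.0450
χ² = 12.6147 + 16.3037 + 0.0036 + 1.4530 + 4.7388 + 1.2775 + 32.5450 + 57.6974 + 2.6375 + 0.0047 + 0.0536 + 0.0450 = 129.37
df = (4−1)(3−1) = 6. Since 129.37 > 10.645, reject the null hypothesis of independence at α = 0.1.

129.37; reject H₀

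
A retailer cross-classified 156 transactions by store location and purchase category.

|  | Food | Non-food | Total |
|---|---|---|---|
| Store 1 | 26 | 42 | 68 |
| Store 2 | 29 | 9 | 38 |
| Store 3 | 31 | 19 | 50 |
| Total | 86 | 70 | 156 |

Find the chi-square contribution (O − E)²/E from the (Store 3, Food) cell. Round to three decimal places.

0.428

Row total (Store 3) = 50; column total (Food) = 86; N = 156.
Expected count E = 50 × 86 / 156 = 27.5641.
Contribution = (O − E)²/E = (31 − 27.5641)² / 27.5641 = 0.428.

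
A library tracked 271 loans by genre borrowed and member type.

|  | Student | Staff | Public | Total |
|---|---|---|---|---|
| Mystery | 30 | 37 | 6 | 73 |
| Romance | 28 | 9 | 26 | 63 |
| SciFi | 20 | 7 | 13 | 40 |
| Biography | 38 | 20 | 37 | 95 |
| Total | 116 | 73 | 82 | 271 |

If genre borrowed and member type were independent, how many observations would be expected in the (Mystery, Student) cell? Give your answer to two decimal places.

31.25

Row total (Mystery) = 73; column total (Student) = 116; grand total N = 271.
Expected count = (row total × column total) / N = 73 × 116 / 271 = 31.25.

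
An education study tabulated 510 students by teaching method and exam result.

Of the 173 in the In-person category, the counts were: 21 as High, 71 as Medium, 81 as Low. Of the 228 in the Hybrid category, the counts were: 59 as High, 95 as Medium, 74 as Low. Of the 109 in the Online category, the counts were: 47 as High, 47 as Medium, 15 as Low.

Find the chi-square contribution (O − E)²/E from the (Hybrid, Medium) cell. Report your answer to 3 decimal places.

0.001

Row total (Hybrid) = 228; column total (Medium) = 213; N = 510.
Expected count E = 228 × 213 / 510 = 95.2235.
Contribution = (O − E)²/E = (95 − 95.2235)² / 95.2235 = 0.001.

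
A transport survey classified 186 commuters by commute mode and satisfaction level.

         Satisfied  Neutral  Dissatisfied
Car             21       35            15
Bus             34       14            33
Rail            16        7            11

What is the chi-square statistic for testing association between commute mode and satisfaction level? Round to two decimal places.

Row totals: 71, 81, 34. Column totals: 71, 56, 59. Grand total N = 186.
Expected counts (row total × column total / N):
  Car, Satisfied: 71×71/186 = 27.102
  Car, Neutral: 71×56/186 = 21.376
  Car, Dissatisfied: 71×59/186 = 22.522
  Bus, Satisfied: 81×71/186 = 30.919
  Bus, Neutral: 81×56/186 = 24.387
  Bus, Dissatisfied: 81×59/186 = 25.694
  Rail, Satisfied: 34×71/186 = 12.978
  Rail, Neutral: 34×56/186 = 10.237
  Rail, Dissatisfied: 34×59/186 = 10.785
Contributions (O − E)²/E:
  (21 − 27.102)²/27.102 = 1.3739
  (35 − 21.376)²/21.376 = 8.6833
  (15 − 22.522)²/22.522 = 2.5122
  (34 − 30.919)²/30.919 = 0.3070
  (14 − 24.387)²/24.387 = 4.4241
  (33 − 25.694)²/25.694 = 2.0774
  (16 − 12.978)²/12.978 = 0.7037
  (7 − 10.237)²/10.237 = 1.0236
  (11 − 10.785)²/10.785 = 0.0043
χ² = 1.3739 + 8.6833 + 2.5122 + 0.3070 + 4.4241 + 2.0774 + 0.7037 + 1.0236 + 0.0043 = 21.11

21.11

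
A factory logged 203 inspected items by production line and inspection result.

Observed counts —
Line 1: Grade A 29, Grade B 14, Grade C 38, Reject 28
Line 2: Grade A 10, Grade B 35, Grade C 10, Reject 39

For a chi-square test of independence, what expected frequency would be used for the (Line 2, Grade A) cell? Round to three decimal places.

Row total (Line 2) = 94; column total (Grade A) = 39; grand total N = 203.
Expected count = (row total × column total) / N = 94 × 39 / 203 = 18.059.

18.059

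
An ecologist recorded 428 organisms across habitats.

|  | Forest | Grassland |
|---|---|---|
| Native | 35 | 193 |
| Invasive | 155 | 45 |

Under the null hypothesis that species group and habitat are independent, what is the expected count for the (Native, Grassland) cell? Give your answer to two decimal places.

Row total (Native) = 228; column total (Grassland) = 238; grand total N = 428.
Expected count = (row total × column total) / N = 228 × 238 / 428 = 126.79.

126.79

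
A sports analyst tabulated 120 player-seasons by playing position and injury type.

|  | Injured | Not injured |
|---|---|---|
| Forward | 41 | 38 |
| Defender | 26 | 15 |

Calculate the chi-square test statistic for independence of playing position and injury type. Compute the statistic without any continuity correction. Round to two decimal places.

1.45

Row totals: 79, 41. Column totals: 67, 53. Grand total N = 120.
Expected counts (row total × column total / N):
  Forward, Injured: 79×67/120 = 44.108
  Forward, Not injured: 79×53/120 = 34.892
  Defender, Injured: 41×67/120 = 22.892
  Defender, Not injured: 41×53/120 = 18.108
Contributions (O − E)²/E:
  (41 − 44.108)²/44.108 = 0.2190
  (38 − 34.892)²/34.892 = 0.2768
  (26 − 22.892)²/22.892 = 0.4220
  (15 − 18.108)²/18.108 = 0.5334
χ² = 0.2190 + 0.2768 + 0.4220 + 0.5334 = 1.45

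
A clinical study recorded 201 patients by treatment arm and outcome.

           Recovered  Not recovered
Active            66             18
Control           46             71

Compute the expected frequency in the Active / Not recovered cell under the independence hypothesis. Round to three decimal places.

37.194

Row total (Active) = 84; column total (Not recovered) = 89; grand total N = 201.
Expected count = (row total × column total) / N = 84 × 89 / 201 = 37.194.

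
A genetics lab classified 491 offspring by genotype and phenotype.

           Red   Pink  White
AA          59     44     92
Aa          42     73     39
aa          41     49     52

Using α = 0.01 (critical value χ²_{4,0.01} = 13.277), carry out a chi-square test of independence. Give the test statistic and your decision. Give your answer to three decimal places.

Row totals: 195, 154, 142. Column totals: 142, 166, 183. Grand total N = 491.
Expected counts (row total × column total / N):
  AA, Red: 195×142/491 = 56.3951
  AA, Pink: 195×166/491 = 65.9267
  AA, White: 195×183/491 = 72.6782
  Aa, Red: 154×142/491 = 44.5377
  Aa, Pink: 154×166/491 = 52.0652
  Aa, White: 154×183/491 = 57.3971
  aa, Red: 142×142/491 = 41.0672
  aa, Pink: 142×166/491 = 48.0081
  aa, White: 142×183/491 = 52.9246
Contributions (O − E)²/E:
  (59 − 56.3951)²/56.3951 = 0.1203
  (44 − 65.9267)²/65.9267 = 7.2926
  (92 − 72.6782)²/72.6782 = 5.1368
  (42 − 44.5377)²/44.5377 = 0.1446
  (73 − 52.0652)²/52.0652 = 8.4176
  (39 − 57.3971)²/57.3971 = 5.8967
  (41 − 41.0672)²/41.0672 = 0.0001
  (49 − 48.0081)²/48.0081 = 0.0205
  (52 − 52.9246)²/52.9246 = 0.0162
χ² = 0.1203 + 7.2926 + 5.1368 + 0.1446 + 8.4176 + 5.8967 + 0.0001 + 0.0205 + 0.0162 = 27.045
df = (3−1)(3−1) = 4. Since 27.045 > 13.277, reject the null hypothesis of independence at α = 0.01.

27.045; reject H₀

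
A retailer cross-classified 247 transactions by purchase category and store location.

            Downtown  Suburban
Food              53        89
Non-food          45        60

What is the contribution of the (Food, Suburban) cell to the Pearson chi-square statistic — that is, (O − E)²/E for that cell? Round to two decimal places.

Row total (Food) = 142; column total (Suburban) = 149; N = 247.
Expected count E = 142 × 149 / 247 = 85.660.
Contribution = (O − E)²/E = (89 − 85.660)² / 85.660 = 0.13.

0.13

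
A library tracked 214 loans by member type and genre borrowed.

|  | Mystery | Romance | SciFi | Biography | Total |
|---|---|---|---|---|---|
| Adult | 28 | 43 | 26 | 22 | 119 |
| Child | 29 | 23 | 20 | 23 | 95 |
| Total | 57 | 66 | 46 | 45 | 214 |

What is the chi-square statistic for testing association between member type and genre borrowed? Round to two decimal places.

4.24

Grand total N = 214.
Expected counts (row total × column total / N):
  Adult, Mystery: 119×57/214 = 31.696
  Adult, Romance: 119×66/214 = 36.701
  Adult, SciFi: 119×46/214 = 25.579
  Adult, Biography: 119×45/214 = 25.023
  Child, Mystery: 95×57/214 = 25.304
  Child, Romance: 95×66/214 = 29.299
  Child, SciFi: 95×46/214 = 20.421
  Child, Biography: 95×45/214 = 19.977
Contributions (O − E)²/E:
  (28 − 31.696)²/31.696 = 0.4310
  (43 − 36.701)²/36.701 = 1.0811
  (26 − 25.579)²/25.579 = 0.0069
  (22 − 25.023)²/25.023 = 0.3652
  (29 − 25.304)²/25.304 = 0.5399
  (23 − 29.299)²/29.299 = 1.3542
  (20 − 20.421)²/20.421 = 0.0087
  (23 − 19.977)²/19.977 = 0.4575
χ² = 0.4310 + 1.0811 + 0.0069 + 0.3652 + 0.5399 + 1.3542 + 0.0087 + 0.4575 = 4.24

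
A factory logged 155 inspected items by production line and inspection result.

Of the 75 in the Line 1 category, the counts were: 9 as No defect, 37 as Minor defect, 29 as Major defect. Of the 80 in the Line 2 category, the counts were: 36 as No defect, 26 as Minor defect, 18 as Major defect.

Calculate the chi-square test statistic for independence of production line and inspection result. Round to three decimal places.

Row totals: 75, 80. Column totals: 45, 63, 47. Grand total N = 155.
Expected counts (row total × column total / N):
  Line 1, No defect: 75×45/155 = 21.7742
  Line 1, Minor defect: 75×63/155 = 30.4839
  Line 1, Major defect: 75×47/155 = 22.7419
  Line 2, No defect: 80×45/155 = 23.2258
  Line 2, Minor defect: 80×63/155 = 32.5161
  Line 2, Major defect: 80×47/155 = 24.2581
Contributions (O − E)²/E:
  (9 − 21.7742)²/21.7742 = 7.4942
  (37 − 30.4839)²/30.4839 = 1.3929
  (29 − 22.7419)²/22.7419 = 1.7221
  (36 − 23.2258)²/23.2258 = 7.0258
  (26 − 32.5161)²/32.5161 = 1.3058
  (18 − 24.2581)²/24.2581 = 1.6145
χ² = 7.4942 + 1.3929 + 1.7221 + 7.0258 + 1.3058 + 1.6145 = 20.555

20.555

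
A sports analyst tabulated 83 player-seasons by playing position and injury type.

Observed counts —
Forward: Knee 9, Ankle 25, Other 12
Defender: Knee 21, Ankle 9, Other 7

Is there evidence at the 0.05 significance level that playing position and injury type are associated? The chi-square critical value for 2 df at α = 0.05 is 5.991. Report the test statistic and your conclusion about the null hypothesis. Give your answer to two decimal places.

12.82; reject H₀

Row totals: 46, 37. Column totals: 30, 34, 19. Grand total N = 83.
Expected counts (row total × column total / N):
  Forward, Knee: 46×30/83 = 16.627
  Forward, Ankle: 46×34/83 = 18.843
  Forward, Other: 46×19/83 = 10.530
  Defender, Knee: 37×30/83 = 13.373
  Defender, Ankle: 37×34/83 = 15.157
  Defender, Other: 37×19/83 = 8.470
Contributions (O − E)²/E:
  (9 − 16.627)²/16.627 = 3.4986
  (25 − 18.843)²/18.843 = 2.0118
  (12 − 10.530)²/10.530 = 0.2052
  (21 − 13.373)²/13.373 = 4.3499
  (9 − 15.157)²/15.157 = 2.5011
  (7 − 8.470)²/8.470 = 0.2551
χ² = 3.4986 + 2.0118 + 0.2052 + 4.3499 + 2.5011 + 0.2551 = 12.82
df = (2−1)(3−1) = 2. Since 12.82 > 5.991, reject the null hypothesis of independence at α = 0.05.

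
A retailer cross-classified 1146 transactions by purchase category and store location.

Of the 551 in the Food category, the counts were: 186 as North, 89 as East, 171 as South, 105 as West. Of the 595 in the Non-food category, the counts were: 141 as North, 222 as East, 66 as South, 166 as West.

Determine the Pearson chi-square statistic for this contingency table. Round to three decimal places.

Row totals: 551, 595. Column totals: 327, 311, 237, 271. Grand total N = 1146.
Expected counts (row total × column total / N):
  Food, North: 551×327/1146 = 157.22251
  Food, East: 551×311/1146 = 149.52967
  Food, South: 551×237/1146 = 113.95026
  Food, West: 551×271/1146 = 130.29756
  Non-food, North: 595×327/1146 = 169.77749
  Non-food, East: 595×311/1146 = 161.47033
  Non-food, South: 595×237/1146 = 123.04974
  Non-food, West: 595×271/1146 = 140.70244
Contributions (O − E)²/E:
  (186 − 157.22251)²/157.22251 = 5.2673
  (89 − 149.52967)²/149.52967 = 24.5024
  (171 − 113.95026)²/113.95026 = 28.5622
  (105 − 130.29756)²/130.29756 = 4.9116
  (141 − 169.77749)²/169.77749 = 4.8778
  (222 − 161.47033)²/161.47033 = 22.6905
  (66 − 123.04974)²/123.04974 = 26.4501
  (166 − 140.70244)²/140.70244 = 4.5484
χ² = 5.2673 + 24.5024 + 28.5622 + 4.9116 + 4.8778 + 22.6905 + 26.4501 + 4.5484 = 121.810

121.810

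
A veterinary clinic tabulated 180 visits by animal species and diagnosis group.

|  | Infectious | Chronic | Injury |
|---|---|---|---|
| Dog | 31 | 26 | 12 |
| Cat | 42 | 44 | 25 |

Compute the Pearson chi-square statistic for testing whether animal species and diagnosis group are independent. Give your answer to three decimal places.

1.114

Row totals: 69, 111. Column totals: 73, 70, 37. Grand total N = 180.
Expected counts (row total × column total / N):
  Dog, Infectious: 69×73/180 = 27.9833
  Dog, Chronic: 69×70/180 = 26.8333
  Dog, Injury: 69×37/180 = 14.1833
  Cat, Infectious: 111×73/180 = 45.0167
  Cat, Chronic: 111×70/180 = 43.1667
  Cat, Injury: 111×37/180 = 22.8167
Contributions (O − E)²/E:
  (31 − 27.9833)²/27.9833 = 0.3252
  (26 − 26.8333)²/26.8333 = 0.0259
  (12 − 14.1833)²/14.1833 = 0.3361
  (42 − 45.0167)²/45.0167 = 0.2022
  (44 − 43.1667)²/43.1667 = 0.0161
  (25 − 22.8167)²/22.8167 = 0.2089
χ² = 0.3252 + 0.0259 + 0.3361 + 0.2022 + 0.0161 + 0.2089 = 1.114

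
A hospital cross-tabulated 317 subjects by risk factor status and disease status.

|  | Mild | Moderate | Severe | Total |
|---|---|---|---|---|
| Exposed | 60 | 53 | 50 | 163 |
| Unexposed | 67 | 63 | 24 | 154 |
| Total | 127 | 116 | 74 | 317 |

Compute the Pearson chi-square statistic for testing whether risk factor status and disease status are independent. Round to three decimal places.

Grand total N = 317.
Expected counts (row total × column total / N):
  Exposed, Mild: 163×127/317 = 65.3028
  Exposed, Moderate: 163×116/317 = 59.6467
  Exposed, Severe: 163×74/317 = 38.0505
  Unexposed, Mild: 154×127/317 = 61.6972
  Unexposed, Moderate: 154×116/317 = 56.3533
  Unexposed, Severe: 154×74/317 = 35.9495
Contributions (O − E)²/E:
  (60 − 65.3028)²/65.3028 = 0.4306
  (53 − 59.6467)²/59.6467 = 0.7407
  (50 − 38.0505)²/38.0505 = 3.7527
  (67 − 61.6972)²/61.6972 = 0.4558
  (63 − 56.3533)²/56.3533 = 0.7840
  (24 − 35.9495)²/35.9495 = 3.9720
χ² = 0.4306 + 0.7407 + 3.7527 + 0.4558 + 0.7840 + 3.9720 = 10.136

10.136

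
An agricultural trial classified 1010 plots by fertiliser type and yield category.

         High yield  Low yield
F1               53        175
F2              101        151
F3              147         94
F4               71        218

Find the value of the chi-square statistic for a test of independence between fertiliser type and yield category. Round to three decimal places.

Row totals: 228, 252, 241, 289. Column totals: 372, 638. Grand total N = 1010.
Expected counts (row total × column total / N):
  F1, High yield: 228×372/1010 = 83.9762
  F1, Low yield: 228×638/1010 = 144.0238
  F2, High yield: 252×372/1010 = 92.8158
  F2, Low yield: 252×638/1010 = 159.1842
  F3, High yield: 241×372/1010 = 88.7644
  F3, Low yield: 241×638/1010 = 152.2356
  F4, High yield: 289×372/1010 = 106.4436
  F4, Low yield: 289×638/1010 = 182.5564
Contributions (O − E)²/E:
  (53 − 83.9762)²/83.9762 = 11.4262
  (175 − 144.0238)²/144.0238 = 6.6623
  (101 − 92.8158)²/92.8158 = 0.7217
  (151 − 159.1842)²/159.1842 = 0.4208
  (147 − 88.7644)²/88.7644 = 38.2066
  (94 − 152.2356)²/152.2356 = 22.2772
  (71 − 106.4436)²/106.4436 = 11.8020
  (218 − 182.5564)²/182.5564 = 6.8814
χ² = 11.4262 + 6.6623 + 0.7217 + 0.4208 + 38.2066 + 22.2772 + 11.8020 + 6.8814 = 98.398

98.398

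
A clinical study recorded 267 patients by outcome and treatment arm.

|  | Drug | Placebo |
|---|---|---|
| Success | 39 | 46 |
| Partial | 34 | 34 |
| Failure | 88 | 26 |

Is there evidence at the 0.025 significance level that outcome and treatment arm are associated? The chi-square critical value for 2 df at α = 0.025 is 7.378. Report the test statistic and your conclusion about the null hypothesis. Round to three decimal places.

23.984; reject H₀

Row totals: 85, 68, 114. Column totals: 161, 106. Grand total N = 267.
Expected counts (row total × column total / N):
  Success, Drug: 85×161/267 = 51.2547
  Success, Placebo: 85×106/267 = 33.7453
  Partial, Drug: 68×161/267 = 41.0037
  Partial, Placebo: 68×106/267 = 26.9963
  Failure, Drug: 114×161/267 = 68.7416
  Failure, Placebo: 114×106/267 = 45.2584
Contributions (O − E)²/E:
  (39 − 51.2547)²/51.2547 = 2.9300
  (46 − 33.7453)²/33.7453 = 4.4503
  (34 − 41.0037)²/41.0037 = 1.1963
  (34 − 26.9963)²/26.9963 = 1.8170
  (88 − 68.7416)²/68.7416 = 5.3954
  (26 − 45.2584)²/45.2584 = 8.1949
χ² = 2.9300 + 4.4503 + 1.1963 + 1.8170 + 5.3954 + 8.1949 = 23.984
df = (3−1)(2−1) = 2. Since 23.984 > 7.378, reject the null hypothesis of independence at α = 0.025.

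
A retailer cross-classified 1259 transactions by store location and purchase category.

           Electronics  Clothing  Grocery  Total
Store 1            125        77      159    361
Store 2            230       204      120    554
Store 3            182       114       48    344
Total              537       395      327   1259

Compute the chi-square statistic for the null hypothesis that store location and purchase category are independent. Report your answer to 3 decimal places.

99.786

Grand total N = 1259.
Expected counts (row total × column total / N):
  Store 1, Electronics: 361×537/1259 = 153.9770
  Store 1, Clothing: 361×395/1259 = 113.2605
  Store 1, Grocery: 361×327/1259 = 93.7625
  Store 2, Electronics: 554×537/1259 = 236.2971
  Store 2, Clothing: 554×395/1259 = 173.8125
  Store 2, Grocery: 554×327/1259 = 143.8904
  Store 3, Electronics: 344×537/1259 = 146.7260
  Store 3, Clothing: 344×395/1259 = 107.9269
  Store 3, Grocery: 344×327/1259 = 89.3471
Contributions (O − E)²/E:
  (125 − 153.9770)²/153.9770 = 5.4532
  (77 − 113.2605)²/113.2605 = 11.6088
  (159 − 93.7625)²/93.7625 = 45.3905
  (230 − 236.2971)²/236.2971 = 0.1678
  (204 − 173.8125)²/173.8125 = 5.2429
  (120 − 143.8904)²/143.8904 = 3.9666
  (182 − 146.7260)²/146.7260 = 8.4801
  (114 − 107.9269)²/107.9269 = 0.3417
  (48 − 89.3471)²/89.3471 = 19.1342
χ² = 5.4532 + 11.6088 + 45.3905 + 0.1678 + 5.2429 + 3.9666 + 8.4801 + 0.3417 + 19.1342 = 99.786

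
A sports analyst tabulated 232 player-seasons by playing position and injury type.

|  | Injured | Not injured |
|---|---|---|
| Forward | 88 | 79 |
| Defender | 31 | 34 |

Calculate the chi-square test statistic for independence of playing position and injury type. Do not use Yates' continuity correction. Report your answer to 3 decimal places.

0.469

Row totals: 167, 65. Column totals: 119, 113. Grand total N = 232.
Expected counts (row total × column total / N):
  Forward, Injured: 167×119/232 = 85.6595
  Forward, Not injured: 167×113/232 = 81.3405
  Defender, Injured: 65×119/232 = 33.3405
  Defender, Not injured: 65×113/232 = 31.6595
Contributions (O − E)²/E:
  (88 − 85.6595)²/85.6595 = 0.0640
  (79 − 81.3405)²/81.3405 = 0.0673
  (31 − 33.3405)²/33.3405 = 0.1643
  (34 − 31.6595)²/31.6595 = 0.1730
χ² = 0.0640 + 0.0673 + 0.1643 + 0.1730 = 0.469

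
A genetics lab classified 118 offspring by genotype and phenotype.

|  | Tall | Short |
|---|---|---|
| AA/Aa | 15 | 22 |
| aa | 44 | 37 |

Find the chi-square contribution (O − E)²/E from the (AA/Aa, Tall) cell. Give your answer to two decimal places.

Row total (AA/Aa) = 37; column total (Tall) = 59; N = 118.
Expected count E = 37 × 59 / 118 = 18.500.
Contribution = (O − E)²/E = (15 − 18.500)² / 18.500 = 0.66.

0.66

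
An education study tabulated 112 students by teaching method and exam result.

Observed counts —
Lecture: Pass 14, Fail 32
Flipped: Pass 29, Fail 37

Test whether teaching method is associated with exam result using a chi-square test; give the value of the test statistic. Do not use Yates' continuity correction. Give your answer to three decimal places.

Row totals: 46, 66. Column totals: 43, 69. Grand total N = 112.
Expected counts (row total × column total / N):
  Lecture, Pass: 46×43/112 = 17.6607
  Lecture, Fail: 46×69/112 = 28.3393
  Flipped, Pass: 66×43/112 = 25.3393
  Flipped, Fail: 66×69/112 = 40.6607
Contributions (O − E)²/E:
  (14 − 17.6607)²/17.6607 = 0.7588
  (32 − 28.3393)²/28.3393 = 0.4729
  (29 − 25.3393)²/25.3393 = 0.5289
  (37 − 40.6607)²/40.6607 = 0.3296
χ² = 0.7588 + 0.4729 + 0.5289 + 0.3296 = 2.090

2.090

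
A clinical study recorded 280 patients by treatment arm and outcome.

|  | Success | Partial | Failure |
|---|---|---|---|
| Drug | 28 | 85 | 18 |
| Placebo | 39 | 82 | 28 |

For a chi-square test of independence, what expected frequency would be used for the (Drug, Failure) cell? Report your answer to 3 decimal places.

21.521

Row total (Drug) = 131; column total (Failure) = 46; grand total N = 280.
Expected count = (row total × column total) / N = 131 × 46 / 280 = 21.521.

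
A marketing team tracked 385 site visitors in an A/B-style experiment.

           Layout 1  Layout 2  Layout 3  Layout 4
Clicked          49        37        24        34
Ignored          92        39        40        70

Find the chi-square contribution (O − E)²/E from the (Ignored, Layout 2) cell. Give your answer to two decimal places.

Row total (Ignored) = 241; column total (Layout 2) = 76; N = 385.
Expected count E = 241 × 76 / 385 = 47.574.
Contribution = (O − E)²/E = (39 − 47.574)² / 47.574 = 1.55.

1.55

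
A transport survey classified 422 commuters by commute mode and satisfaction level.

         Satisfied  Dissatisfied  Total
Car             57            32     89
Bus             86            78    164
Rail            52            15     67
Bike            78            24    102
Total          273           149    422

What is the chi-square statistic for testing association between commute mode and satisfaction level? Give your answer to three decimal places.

Grand total N = 422.
Expected counts (row total × column total / N):
  Car, Satisfied: 89×273/422 = 57.5758
  Car, Dissatisfied: 89×149/422 = 31.4242
  Bus, Satisfied: 164×273/422 = 106.0948
  Bus, Dissatisfied: 164×149/422 = 57.9052
  Rail, Satisfied: 67×273/422 = 43.3436
  Rail, Dissatisfied: 67×149/422 = 23.6564
  Bike, Satisfied: 102×273/422 = 65.9858
  Bike, Dissatisfied: 102×149/422 = 36.0142
Contributions (O − E)²/E:
  (57 − 57.5758)²/57.5758 = 0.0058
  (32 − 31.4242)²/31.4242 = 0.0106
  (86 − 106.0948)²/106.0948 = 3.8060
  (78 − 57.9052)²/57.9052 = 6.9735
  (52 − 43.3436)²/43.3436 = 1.7288
  (15 − 23.6564)²/23.6564 = 3.1676
  (78 − 65.9858)²/65.9858 = 2.1875
  (24 − 36.0142)²/36.0142 = 4.0079
χ² = 0.0058 + 0.0106 + 3.8060 + 6.9735 + 1.7288 + 3.1676 + 2.1875 + 4.0079 = 21.888

21.888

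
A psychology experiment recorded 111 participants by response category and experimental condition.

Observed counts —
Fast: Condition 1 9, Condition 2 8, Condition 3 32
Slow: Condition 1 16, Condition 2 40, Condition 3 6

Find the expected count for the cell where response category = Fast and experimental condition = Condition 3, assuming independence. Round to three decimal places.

Row total (Fast) = 49; column total (Condition 3) = 38; grand total N = 111.
Expected count = (row total × column total) / N = 49 × 38 / 111 = 16.775.

16.775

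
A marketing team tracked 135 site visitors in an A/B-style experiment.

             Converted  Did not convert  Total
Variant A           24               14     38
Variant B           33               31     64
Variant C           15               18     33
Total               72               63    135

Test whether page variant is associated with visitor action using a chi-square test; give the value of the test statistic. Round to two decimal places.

Grand total N = 135.
Expected counts (row total × column total / N):
  Variant A, Converted: 38×72/135 = 20.267
  Variant A, Did not convert: 38×63/135 = 17.733
  Variant B, Converted: 64×72/135 = 34.133
  Variant B, Did not convert: 64×63/135 = 29.867
  Variant C, Converted: 33×72/135 = 17.600
  Variant C, Did not convert: 33×63/135 = 15.400
Contributions (O − E)²/E:
  (24 − 20.267)²/20.267 = 0.6876
  (14 − 17.733)²/17.733 = 0.7858
  (33 − 34.133)²/34.133 = 0.0376
  (31 − 29.867)²/29.867 = 0.0430
  (15 − 17.600)²/17.600 = 0.3841
  (18 − 15.400)²/15.400 = 0.4390
χ² = 0.6876 + 0.7858 + 0.0376 + 0.0430 + 0.3841 + 0.4390 = 2.38

2.38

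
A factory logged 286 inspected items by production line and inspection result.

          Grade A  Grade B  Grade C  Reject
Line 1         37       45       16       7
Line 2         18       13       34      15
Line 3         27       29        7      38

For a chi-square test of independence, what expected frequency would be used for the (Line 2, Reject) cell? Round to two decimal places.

16.78

Row total (Line 2) = 80; column total (Reject) = 60; grand total N = 286.
Expected count = (row total × column total) / N = 80 × 60 / 286 = 16.78.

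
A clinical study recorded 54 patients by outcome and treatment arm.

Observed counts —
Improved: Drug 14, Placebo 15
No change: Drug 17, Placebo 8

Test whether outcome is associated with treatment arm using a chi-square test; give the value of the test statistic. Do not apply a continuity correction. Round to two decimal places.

2.14

Row totals: 29, 25. Column totals: 31, 23. Grand total N = 54.
Expected counts (row total × column total / N):
  Improved, Drug: 29×31/54 = 16.648
  Improved, Placebo: 29×23/54 = 12.352
  No change, Drug: 25×31/54 = 14.352
  No change, Placebo: 25×23/54 = 10.648
Contributions (O − E)²/E:
  (14 − 16.648)²/16.648 = 0.4212
  (15 − 12.352)²/12.352 = 0.5677
  (17 − 14.352)²/14.352 = 0.4886
  (8 − 10.648)²/10.648 = 0.6585
χ² = 0.4212 + 0.5677 + 0.4886 + 0.6585 = 2.14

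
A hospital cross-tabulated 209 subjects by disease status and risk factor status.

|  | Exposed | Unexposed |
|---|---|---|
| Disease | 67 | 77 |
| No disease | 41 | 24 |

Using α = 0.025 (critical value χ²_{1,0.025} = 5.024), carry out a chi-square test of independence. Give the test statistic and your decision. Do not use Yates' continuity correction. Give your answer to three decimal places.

4.912; fail to reject H₀

Row totals: 144, 65. Column totals: 108, 101. Grand total N = 209.
Expected counts (row total × column total / N):
  Disease, Exposed: 144×108/209 = 74.4115
  Disease, Unexposed: 144×101/209 = 69.5885
  No disease, Exposed: 65×108/209 = 33.5885
  No disease, Unexposed: 65×101/209 = 31.4115
Contributions (O − E)²/E:
  (67 − 74.4115)²/74.4115 = 0.7382
  (77 − 69.5885)²/69.5885 = 0.7894
  (41 − 33.5885)²/33.5885 = 1.6354
  (24 − 31.4115)²/31.4115 = 1.7487
χ² = 0.7382 + 0.7894 + 1.6354 + 1.7487 = 4.912
df = (2−1)(2−1) = 1. Since 4.912 < 5.024, fail to reject the null hypothesis of independence at α = 0.025.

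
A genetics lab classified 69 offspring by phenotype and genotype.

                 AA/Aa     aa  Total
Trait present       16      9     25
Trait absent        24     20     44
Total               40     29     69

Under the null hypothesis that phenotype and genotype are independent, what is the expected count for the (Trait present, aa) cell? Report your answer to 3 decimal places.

Row total (Trait present) = 25; column total (aa) = 29; grand total N = 69.
Expected count = (row total × column total) / N = 25 × 29 / 69 = 10.507.

10.507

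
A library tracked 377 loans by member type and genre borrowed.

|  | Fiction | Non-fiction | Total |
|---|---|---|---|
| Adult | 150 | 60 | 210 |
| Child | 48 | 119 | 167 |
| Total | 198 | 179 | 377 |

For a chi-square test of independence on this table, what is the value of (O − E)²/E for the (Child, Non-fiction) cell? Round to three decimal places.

Row total (Child) = 167; column total (Non-fiction) = 179; N = 377.
Expected count E = 167 × 179 / 377 = 79.2918.
Contribution = (O − E)²/E = (119 − 79.2918)² / 79.2918 = 19.885.

19.885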